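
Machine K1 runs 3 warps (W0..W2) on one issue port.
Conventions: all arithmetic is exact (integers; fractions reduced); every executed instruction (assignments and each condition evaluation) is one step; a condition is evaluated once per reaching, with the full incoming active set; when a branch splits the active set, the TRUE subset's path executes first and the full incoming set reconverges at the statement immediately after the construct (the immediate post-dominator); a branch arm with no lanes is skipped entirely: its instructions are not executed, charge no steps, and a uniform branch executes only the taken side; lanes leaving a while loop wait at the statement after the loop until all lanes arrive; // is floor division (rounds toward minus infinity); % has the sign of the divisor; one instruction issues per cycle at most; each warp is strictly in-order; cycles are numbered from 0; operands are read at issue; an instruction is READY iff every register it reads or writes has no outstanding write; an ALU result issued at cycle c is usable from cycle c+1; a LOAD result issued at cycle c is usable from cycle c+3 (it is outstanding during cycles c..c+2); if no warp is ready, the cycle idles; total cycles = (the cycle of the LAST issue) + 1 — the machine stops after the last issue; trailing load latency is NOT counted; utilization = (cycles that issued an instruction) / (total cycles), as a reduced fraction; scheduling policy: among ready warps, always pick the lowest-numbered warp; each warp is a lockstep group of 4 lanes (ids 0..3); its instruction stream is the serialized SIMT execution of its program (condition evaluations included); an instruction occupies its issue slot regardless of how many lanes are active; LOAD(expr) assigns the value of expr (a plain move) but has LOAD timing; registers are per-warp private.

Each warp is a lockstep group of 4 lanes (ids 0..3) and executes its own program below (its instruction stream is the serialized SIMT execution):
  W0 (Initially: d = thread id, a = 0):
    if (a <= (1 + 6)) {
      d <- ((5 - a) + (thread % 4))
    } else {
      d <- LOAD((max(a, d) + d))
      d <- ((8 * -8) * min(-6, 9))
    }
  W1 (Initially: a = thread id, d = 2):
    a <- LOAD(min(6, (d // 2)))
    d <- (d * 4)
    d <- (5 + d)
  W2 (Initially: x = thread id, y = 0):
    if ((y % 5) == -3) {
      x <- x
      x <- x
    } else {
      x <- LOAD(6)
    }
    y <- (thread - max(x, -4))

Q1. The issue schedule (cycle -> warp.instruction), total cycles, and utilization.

cycle 0: W0.I0
cycle 1: W0.I1
cycle 2: W1.I0
cycle 3: W1.I1
cycle 4: W1.I2
cycle 5: W2.I0
cycle 6: W2.I1
cycle 7: idle
cycle 8: idle
cycle 9: W2.I2

Answer: 10 cycles, utilization 4/5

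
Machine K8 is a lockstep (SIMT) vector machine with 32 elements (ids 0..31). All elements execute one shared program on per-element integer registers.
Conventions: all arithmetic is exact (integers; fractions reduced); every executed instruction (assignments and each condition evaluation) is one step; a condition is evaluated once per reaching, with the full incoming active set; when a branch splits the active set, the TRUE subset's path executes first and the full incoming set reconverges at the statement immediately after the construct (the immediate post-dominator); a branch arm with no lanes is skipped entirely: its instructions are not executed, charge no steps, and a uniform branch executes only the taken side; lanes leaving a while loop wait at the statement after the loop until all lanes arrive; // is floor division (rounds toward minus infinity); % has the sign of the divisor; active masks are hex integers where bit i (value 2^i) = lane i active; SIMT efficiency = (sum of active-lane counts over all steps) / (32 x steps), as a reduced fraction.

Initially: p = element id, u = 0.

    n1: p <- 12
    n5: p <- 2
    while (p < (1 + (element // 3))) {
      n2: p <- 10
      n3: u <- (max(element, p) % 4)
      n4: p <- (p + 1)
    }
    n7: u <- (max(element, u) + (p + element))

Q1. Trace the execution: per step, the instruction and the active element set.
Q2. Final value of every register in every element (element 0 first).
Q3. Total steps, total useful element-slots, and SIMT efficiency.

step 0: p <- 12                      0xffffffff
step 1: p <- 2                       0xffffffff
step 2: eval (p < (1 + (element // 3))) 0xffffffff
step 3: p <- 10                      0xffffffc0
step 4: u <- (max(element, p) % 4)   0xffffffc0
step 5: p <- (p + 1)                 0xffffffc0
step 6: eval (p < (1 + (element // 3))) 0xffffffc0
step 7: u <- (max(element, u) + (p + element)) 0xffffffff

Answer: 8 steps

p: 2,2,2,2,2,2,11,11,11,11,11,11,11,11,11,11,11,11,11,11,11,11,11,11,11,11,11,11,11,11,11,11
u: 2,4,6,8,10,12,23,25,27,29,31,33,35,37,39,41,43,45,47,49,51,53,55,57,59,61,63,65,67,69,71,73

steps = 8; useful = 232; efficiency = 232/256 = 29/32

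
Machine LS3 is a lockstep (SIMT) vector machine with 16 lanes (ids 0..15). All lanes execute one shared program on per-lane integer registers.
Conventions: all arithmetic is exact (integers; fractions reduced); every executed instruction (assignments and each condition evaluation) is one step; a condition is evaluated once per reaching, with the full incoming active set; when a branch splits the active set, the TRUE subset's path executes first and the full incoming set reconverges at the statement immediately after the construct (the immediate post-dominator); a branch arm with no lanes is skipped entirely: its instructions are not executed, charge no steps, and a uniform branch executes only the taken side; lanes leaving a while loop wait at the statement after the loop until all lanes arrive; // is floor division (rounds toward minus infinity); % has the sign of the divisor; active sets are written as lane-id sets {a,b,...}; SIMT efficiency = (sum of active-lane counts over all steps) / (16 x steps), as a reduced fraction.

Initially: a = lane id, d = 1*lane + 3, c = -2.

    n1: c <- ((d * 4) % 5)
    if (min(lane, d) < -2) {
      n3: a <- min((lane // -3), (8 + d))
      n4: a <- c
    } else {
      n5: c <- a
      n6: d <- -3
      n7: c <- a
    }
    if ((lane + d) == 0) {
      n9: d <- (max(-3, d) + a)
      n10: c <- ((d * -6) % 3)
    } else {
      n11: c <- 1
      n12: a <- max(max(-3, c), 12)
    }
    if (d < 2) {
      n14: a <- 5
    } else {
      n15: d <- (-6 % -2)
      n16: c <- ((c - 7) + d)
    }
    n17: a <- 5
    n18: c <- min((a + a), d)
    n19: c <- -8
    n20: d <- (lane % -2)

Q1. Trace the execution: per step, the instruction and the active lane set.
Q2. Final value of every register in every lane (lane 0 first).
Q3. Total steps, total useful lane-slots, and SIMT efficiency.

step 0: c <- ((d * 4) % 5)           {0,1,2,3,4,5,6,7,8,9,10,11,12,13,14,15}
step 1: eval (min(lane, d) < -2)     {0,1,2,3,4,5,6,7,8,9,10,11,12,13,14,15}
step 2: c <- a                       {0,1,2,3,4,5,6,7,8,9,10,11,12,13,14,15}
step 3: d <- -3                      {0,1,2,3,4,5,6,7,8,9,10,11,12,13,14,15}
step 4: c <- a                       {0,1,2,3,4,5,6,7,8,9,10,11,12,13,14,15}
step 5: eval ((lane + d) == 0)       {0,1,2,3,4,5,6,7,8,9,10,11,12,13,14,15}
step 6: d <- (max(-3, d) + a)        {3}
step 7: c <- ((d * -6) % 3)          {3}
step 8: c <- 1                       {0,1,2,4,5,6,7,8,9,10,11,12,13,14,15}
step 9: a <- max(max(-3, c), 12)     {0,1,2,4,5,6,7,8,9,10,11,12,13,14,15}
step 10: eval (d < 2)                 {0,1,2,3,4,5,6,7,8,9,10,11,12,13,14,15}
step 11: a <- 5                       {0,1,2,3,4,5,6,7,8,9,10,11,12,13,14,15}
step 12: a <- 5                       {0,1,2,3,4,5,6,7,8,9,10,11,12,13,14,15}
step 13: c <- min((a + a), d)         {0,1,2,3,4,5,6,7,8,9,10,11,12,13,14,15}
step 14: c <- -8                      {0,1,2,3,4,5,6,7,8,9,10,11,12,13,14,15}
step 15: d <- (lane % -2)             {0,1,2,3,4,5,6,7,8,9,10,11,12,13,14,15}

Answer: 16 steps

a: 5,5,5,5,5,5,5,5,5,5,5,5,5,5,5,5
d: 0,-1,0,-1,0,-1,0,-1,0,-1,0,-1,0,-1,0,-1
c: -8,-8,-8,-8,-8,-8,-8,-8,-8,-8,-8,-8,-8,-8,-8,-8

steps = 16; useful = 224; efficiency = 224/256 = 7/8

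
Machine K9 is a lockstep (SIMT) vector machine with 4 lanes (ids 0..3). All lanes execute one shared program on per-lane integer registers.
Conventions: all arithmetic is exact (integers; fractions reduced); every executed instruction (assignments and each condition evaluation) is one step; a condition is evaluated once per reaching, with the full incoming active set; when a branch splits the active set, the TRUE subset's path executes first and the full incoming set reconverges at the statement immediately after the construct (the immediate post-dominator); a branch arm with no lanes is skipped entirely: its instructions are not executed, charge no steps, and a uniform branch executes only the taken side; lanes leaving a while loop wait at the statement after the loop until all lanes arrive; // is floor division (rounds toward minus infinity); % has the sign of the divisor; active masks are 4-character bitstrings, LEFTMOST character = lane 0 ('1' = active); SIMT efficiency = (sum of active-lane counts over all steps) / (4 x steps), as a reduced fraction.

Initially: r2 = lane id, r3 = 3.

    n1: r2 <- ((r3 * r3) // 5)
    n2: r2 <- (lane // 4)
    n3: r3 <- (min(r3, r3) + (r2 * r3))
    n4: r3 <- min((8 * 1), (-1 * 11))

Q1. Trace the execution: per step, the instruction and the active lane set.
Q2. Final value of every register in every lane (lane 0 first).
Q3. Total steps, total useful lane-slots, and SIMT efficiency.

step 0: r2 <- ((r3 * r3) // 5)       1111
step 1: r2 <- (lane // 4)            1111
step 2: r3 <- (min(r3, r3) + (r2 * r3)) 1111
step 3: r3 <- min((8 * 1), (-1 * 11)) 1111

Answer: 4 steps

r2: 0,0,0,0
r3: -11,-11,-11,-11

steps = 4; useful = 16; efficiency = 16/16 = 1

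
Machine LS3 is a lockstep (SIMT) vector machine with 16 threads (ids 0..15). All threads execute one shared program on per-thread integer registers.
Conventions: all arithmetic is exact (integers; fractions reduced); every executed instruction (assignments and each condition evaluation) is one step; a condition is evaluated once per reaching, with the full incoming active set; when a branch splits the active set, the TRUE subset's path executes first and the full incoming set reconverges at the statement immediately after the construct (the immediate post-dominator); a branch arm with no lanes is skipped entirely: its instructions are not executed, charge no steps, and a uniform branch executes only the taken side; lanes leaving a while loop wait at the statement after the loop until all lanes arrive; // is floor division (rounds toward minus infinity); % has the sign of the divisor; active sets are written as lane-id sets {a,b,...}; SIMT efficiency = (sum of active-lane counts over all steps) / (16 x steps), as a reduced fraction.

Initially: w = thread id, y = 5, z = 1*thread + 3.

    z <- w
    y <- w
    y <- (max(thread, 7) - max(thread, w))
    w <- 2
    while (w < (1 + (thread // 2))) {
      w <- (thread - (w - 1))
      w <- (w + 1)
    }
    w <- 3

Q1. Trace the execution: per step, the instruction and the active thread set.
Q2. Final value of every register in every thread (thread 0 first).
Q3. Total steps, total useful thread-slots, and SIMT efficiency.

step 0: z <- w                       {0,1,2,3,4,5,6,7,8,9,10,11,12,13,14,15}
step 1: y <- w                       {0,1,2,3,4,5,6,7,8,9,10,11,12,13,14,15}
step 2: y <- (max(thread, 7) - max(thread, w)) {0,1,2,3,4,5,6,7,8,9,10,11,12,13,14,15}
step 3: w <- 2                       {0,1,2,3,4,5,6,7,8,9,10,11,12,13,14,15}
step 4: eval (w < (1 + (thread // 2))) {0,1,2,3,4,5,6,7,8,9,10,11,12,13,14,15}
step 5: w <- (thread - (w - 1))      {4,5,6,7,8,9,10,11,12,13,14,15}
step 6: w <- (w + 1)                 {4,5,6,7,8,9,10,11,12,13,14,15}
step 7: eval (w < (1 + (thread // 2))) {4,5,6,7,8,9,10,11,12,13,14,15}
step 8: w <- 3                       {0,1,2,3,4,5,6,7,8,9,10,11,12,13,14,15}

Answer: 9 steps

w: 3,3,3,3,3,3,3,3,3,3,3,3,3,3,3,3
y: 7,6,5,4,3,2,1,0,0,0,0,0,0,0,0,0
z: 0,1,2,3,4,5,6,7,8,9,10,11,12,13,14,15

steps = 9; useful = 132; efficiency = 132/144 = 11/12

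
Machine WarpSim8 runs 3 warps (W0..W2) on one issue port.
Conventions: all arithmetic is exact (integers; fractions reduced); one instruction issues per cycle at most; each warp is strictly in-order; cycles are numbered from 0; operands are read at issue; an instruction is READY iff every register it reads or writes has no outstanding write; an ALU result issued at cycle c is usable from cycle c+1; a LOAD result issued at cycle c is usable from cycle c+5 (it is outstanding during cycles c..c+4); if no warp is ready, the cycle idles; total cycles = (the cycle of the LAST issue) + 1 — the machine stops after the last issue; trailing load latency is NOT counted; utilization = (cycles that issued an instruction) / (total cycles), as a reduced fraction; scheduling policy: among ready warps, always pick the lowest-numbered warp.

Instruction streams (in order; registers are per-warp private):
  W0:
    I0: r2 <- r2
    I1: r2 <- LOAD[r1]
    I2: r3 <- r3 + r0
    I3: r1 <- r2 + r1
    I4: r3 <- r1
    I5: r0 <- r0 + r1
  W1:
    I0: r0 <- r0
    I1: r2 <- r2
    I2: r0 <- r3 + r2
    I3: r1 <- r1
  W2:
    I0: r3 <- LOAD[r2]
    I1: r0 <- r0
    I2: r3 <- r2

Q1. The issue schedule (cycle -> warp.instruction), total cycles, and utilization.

cycle 0: W0.I0
cycle 1: W0.I1
cycle 2: W0.I2
cycle 3: W1.I0
cycle 4: W1.I1
cycle 5: W1.I2
cycle 6: W0.I3
cycle 7: W0.I4
cycle 8: W0.I5
cycle 9: W1.I3
cycle 10: W2.I0
cycle 11: W2.I1
cycle 12: idle
cycle 13: idle
cycle 14: idle
cycle 15: W2.I2

Answer: 16 cycles, utilization 13/16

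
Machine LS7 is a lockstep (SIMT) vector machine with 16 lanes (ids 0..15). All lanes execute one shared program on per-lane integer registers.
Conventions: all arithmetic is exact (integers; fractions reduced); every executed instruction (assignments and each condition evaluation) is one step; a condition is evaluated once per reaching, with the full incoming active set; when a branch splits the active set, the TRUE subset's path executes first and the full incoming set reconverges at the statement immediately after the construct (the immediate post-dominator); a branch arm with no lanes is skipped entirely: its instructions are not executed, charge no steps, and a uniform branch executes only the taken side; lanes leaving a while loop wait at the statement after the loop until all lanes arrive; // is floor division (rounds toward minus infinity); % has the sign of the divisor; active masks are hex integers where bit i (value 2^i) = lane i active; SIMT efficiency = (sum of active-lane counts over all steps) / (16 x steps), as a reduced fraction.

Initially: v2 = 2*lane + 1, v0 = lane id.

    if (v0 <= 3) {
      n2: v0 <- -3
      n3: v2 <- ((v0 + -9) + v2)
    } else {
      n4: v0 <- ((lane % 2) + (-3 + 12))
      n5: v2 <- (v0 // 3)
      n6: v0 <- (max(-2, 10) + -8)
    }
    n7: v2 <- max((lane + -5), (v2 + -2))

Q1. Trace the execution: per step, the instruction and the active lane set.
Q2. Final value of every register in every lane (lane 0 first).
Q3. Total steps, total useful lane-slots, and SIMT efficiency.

step 0: eval (v0 <= 3)               0xffff
step 1: v0 <- -3                     0x000f
step 2: v2 <- ((v0 + -9) + v2)       0x000f
step 3: v0 <- ((lane % 2) + (-3 + 12)) 0xfff0
step 4: v2 <- (v0 // 3)              0xfff0
step 5: v0 <- (max(-2, 10) + -8)     0xfff0
step 6: v2 <- max((lane + -5), (v2 + -2)) 0xffff

Answer: 7 steps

v2: -5,-4,-3,-2,1,1,1,2,3,4,5,6,7,8,9,10
v0: -3,-3,-3,-3,2,2,2,2,2,2,2,2,2,2,2,2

steps = 7; useful = 76; efficiency = 76/112 = 19/28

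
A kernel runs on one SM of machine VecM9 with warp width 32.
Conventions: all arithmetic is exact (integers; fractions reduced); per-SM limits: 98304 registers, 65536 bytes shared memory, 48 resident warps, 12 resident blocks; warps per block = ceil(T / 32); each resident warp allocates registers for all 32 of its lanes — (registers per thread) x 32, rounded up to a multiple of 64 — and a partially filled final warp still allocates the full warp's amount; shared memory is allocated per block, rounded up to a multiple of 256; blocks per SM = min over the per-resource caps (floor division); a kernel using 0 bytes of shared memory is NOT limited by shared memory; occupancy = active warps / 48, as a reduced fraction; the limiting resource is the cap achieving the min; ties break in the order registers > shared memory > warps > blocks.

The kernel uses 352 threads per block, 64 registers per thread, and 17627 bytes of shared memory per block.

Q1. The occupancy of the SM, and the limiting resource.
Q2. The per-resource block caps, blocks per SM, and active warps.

Answer: occupancy 11/16, limited by shared memory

registers: 4 blocks
shared memory: 3 blocks
warps: 4 blocks
blocks: 12 blocks

Answer: 3 blocks, 33 active warps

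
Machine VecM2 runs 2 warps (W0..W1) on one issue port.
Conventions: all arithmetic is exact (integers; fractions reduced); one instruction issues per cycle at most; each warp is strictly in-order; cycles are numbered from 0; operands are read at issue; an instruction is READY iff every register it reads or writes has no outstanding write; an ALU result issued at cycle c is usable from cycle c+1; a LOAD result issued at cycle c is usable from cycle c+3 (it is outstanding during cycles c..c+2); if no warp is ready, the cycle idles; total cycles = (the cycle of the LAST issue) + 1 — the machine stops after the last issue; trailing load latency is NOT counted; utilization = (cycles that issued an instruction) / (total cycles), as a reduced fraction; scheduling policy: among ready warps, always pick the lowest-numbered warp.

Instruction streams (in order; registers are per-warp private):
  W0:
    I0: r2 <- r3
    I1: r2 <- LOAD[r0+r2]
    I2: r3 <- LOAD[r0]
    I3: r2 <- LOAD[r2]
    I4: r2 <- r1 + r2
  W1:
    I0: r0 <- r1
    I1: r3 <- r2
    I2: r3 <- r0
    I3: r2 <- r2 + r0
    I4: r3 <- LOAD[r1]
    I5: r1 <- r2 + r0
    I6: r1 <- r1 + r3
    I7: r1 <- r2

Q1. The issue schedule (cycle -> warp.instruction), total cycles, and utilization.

cycle 0: W0.I0
cycle 1: W0.I1
cycle 2: W0.I2
cycle 3: W1.I0
cycle 4: W0.I3
cycle 5: W1.I1
cycle 6: W1.I2
cycle 7: W0.I4
cycle 8: W1.I3
cycle 9: W1.I4
cycle 10: W1.I5
cycle 11: idle
cycle 12: W1.I6
cycle 13: W1.I7

Answer: 14 cycles, utilization 13/14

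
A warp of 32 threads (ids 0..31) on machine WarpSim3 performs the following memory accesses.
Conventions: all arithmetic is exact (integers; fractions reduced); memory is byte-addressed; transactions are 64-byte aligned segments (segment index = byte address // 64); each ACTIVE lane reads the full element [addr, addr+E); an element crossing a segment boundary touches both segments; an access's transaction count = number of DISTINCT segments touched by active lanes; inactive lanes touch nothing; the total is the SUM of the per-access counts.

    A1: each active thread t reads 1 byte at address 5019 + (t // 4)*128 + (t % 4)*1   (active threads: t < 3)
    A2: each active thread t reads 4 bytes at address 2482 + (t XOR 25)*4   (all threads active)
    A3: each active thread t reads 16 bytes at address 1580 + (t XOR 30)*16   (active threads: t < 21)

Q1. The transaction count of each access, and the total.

A1: 1 transaction
A2: 3 transactions
A3: 6 transactions

Answer: 1,3,6; total 10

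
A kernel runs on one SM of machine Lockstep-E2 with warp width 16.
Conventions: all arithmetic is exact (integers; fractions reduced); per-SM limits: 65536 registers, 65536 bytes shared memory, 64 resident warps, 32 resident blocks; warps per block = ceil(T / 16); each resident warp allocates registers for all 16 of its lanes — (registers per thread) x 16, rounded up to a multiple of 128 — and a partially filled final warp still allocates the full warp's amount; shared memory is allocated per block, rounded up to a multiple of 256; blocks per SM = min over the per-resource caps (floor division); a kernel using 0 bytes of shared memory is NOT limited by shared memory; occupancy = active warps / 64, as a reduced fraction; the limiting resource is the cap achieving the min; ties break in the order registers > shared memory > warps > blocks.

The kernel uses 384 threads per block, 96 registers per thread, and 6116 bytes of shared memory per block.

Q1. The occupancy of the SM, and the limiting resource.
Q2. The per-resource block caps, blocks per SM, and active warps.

Answer: occupancy 3/8, limited by registers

registers: 1 block
shared memory: 10 blocks
warps: 2 blocks
blocks: 32 blocks

Answer: 1 block, 24 active warps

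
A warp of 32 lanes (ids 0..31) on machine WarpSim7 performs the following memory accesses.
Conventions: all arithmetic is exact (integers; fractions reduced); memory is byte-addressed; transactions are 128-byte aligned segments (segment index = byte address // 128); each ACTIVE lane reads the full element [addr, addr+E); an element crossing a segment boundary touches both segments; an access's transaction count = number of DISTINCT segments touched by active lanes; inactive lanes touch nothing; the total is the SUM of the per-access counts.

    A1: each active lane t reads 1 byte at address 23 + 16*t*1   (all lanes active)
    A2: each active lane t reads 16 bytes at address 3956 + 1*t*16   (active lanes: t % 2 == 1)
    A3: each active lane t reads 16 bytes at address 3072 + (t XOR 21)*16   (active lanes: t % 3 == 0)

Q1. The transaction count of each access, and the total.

A1: 5 transactions
A2: 4 transactions
A3: 4 transactions

Answer: 5,4,4; total 13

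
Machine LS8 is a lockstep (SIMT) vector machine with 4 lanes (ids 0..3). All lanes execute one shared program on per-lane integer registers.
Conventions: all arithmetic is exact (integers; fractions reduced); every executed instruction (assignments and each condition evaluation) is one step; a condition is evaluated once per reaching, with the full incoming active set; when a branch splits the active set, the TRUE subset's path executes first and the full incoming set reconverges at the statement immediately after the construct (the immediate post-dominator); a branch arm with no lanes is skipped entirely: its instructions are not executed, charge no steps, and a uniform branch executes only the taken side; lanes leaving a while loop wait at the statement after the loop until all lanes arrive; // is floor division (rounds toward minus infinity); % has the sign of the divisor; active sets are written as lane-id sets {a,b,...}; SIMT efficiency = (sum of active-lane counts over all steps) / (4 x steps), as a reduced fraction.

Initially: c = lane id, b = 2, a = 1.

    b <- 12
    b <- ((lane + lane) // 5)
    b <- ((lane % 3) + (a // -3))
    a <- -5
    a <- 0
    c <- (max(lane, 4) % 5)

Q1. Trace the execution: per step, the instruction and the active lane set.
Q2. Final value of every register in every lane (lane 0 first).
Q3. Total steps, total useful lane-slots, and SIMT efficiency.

step 0: b <- 12                      {0,1,2,3}
step 1: b <- ((lane + lane) // 5)    {0,1,2,3}
step 2: b <- ((lane % 3) + (a // -3)) {0,1,2,3}
step 3: a <- -5                      {0,1,2,3}
step 4: a <- 0                       {0,1,2,3}
step 5: c <- (max(lane, 4) % 5)      {0,1,2,3}

Answer: 6 steps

c: 4,4,4,4
b: -1,0,1,-1
a: 0,0,0,0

steps = 6; useful = 24; efficiency = 24/24 = 1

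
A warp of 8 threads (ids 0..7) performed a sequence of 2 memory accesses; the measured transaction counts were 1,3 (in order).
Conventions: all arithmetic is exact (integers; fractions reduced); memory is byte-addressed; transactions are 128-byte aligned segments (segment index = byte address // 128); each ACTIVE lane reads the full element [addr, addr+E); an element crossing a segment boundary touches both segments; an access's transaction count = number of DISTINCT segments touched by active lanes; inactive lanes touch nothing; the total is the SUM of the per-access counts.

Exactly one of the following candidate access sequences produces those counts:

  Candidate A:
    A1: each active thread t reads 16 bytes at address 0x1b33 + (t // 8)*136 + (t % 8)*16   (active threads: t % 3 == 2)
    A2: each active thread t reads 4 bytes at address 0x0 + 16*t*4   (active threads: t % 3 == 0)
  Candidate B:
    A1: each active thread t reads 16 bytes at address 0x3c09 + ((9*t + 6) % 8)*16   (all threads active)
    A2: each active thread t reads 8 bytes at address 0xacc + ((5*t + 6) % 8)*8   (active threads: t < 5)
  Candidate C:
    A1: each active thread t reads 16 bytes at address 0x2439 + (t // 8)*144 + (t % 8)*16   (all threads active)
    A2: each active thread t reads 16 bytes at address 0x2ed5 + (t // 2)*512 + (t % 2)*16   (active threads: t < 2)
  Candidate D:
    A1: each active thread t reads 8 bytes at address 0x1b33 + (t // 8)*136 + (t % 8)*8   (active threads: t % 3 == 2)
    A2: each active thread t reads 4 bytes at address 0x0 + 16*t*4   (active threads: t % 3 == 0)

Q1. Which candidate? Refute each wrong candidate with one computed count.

A: A1 gives 2 transactions, not 1
B: A1 gives 2 transactions, not 1
C: A1 gives 2 transactions, not 1
D: all counts match (1,3)

Answer: D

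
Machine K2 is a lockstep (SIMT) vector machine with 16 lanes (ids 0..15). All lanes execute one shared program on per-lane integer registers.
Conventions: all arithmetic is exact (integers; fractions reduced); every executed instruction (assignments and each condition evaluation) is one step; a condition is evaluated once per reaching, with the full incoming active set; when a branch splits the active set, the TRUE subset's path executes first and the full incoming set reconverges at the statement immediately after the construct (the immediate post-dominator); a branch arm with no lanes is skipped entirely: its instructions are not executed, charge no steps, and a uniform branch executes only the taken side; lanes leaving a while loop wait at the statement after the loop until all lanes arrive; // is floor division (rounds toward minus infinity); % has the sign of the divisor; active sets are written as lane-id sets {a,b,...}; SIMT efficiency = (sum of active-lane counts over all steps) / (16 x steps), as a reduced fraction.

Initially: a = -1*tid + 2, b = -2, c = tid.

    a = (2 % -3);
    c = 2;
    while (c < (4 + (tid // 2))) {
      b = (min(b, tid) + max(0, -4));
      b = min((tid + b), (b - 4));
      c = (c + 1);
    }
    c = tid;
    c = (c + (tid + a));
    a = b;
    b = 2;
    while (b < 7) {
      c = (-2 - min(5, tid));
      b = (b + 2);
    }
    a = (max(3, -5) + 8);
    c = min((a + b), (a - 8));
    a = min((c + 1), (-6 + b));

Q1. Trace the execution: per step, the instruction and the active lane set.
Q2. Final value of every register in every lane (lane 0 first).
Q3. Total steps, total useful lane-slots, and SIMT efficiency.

step 0: a <- (2 % -3)                {0,1,2,3,4,5,6,7,8,9,10,11,12,13,14,15}
step 1: c <- 2                       {0,1,2,3,4,5,6,7,8,9,10,11,12,13,14,15}
step 2: eval (c < (4 + (tid // 2)))  {0,1,2,3,4,5,6,7,8,9,10,11,12,13,14,15}
step 3: b <- (min(b, tid) + max(0, -4)) {0,1,2,3,4,5,6,7,8,9,10,11,12,13,14,15}
step 4: b <- min((tid + b), (b - 4)) {0,1,2,3,4,5,6,7,8,9,10,11,12,13,14,15}
step 5: c <- (c + 1)                 {0,1,2,3,4,5,6,7,8,9,10,11,12,13,14,15}
step 6: eval (c < (4 + (tid // 2)))  {0,1,2,3,4,5,6,7,8,9,10,11,12,13,14,15}
step 7: b <- (min(b, tid) + max(0, -4)) {0,1,2,3,4,5,6,7,8,9,10,11,12,13,14,15}
step 8: b <- min((tid + b), (b - 4)) {0,1,2,3,4,5,6,7,8,9,10,11,12,13,14,15}
step 9: c <- (c + 1)                 {0,1,2,3,4,5,6,7,8,9,10,11,12,13,14,15}
step 10: eval (c < (4 + (tid // 2)))  {0,1,2,3,4,5,6,7,8,9,10,11,12,13,14,15}
step 11: b <- (min(b, tid) + max(0, -4)) {2,3,4,5,6,7,8,9,10,11,12,13,14,15}
step 12: b <- min((tid + b), (b - 4)) {2,3,4,5,6,7,8,9,10,11,12,13,14,15}
step 13: c <- (c + 1)                 {2,3,4,5,6,7,8,9,10,11,12,13,14,15}
step 14: eval (c < (4 + (tid // 2)))  {2,3,4,5,6,7,8,9,10,11,12,13,14,15}
step 15: b <- (min(b, tid) + max(0, -4)) {4,5,6,7,8,9,10,11,12,13,14,15}
step 16: b <- min((tid + b), (b - 4)) {4,5,6,7,8,9,10,11,12,13,14,15}
step 17: c <- (c + 1)                 {4,5,6,7,8,9,10,11,12,13,14,15}
step 18: eval (c < (4 + (tid // 2)))  {4,5,6,7,8,9,10,11,12,13,14,15}
step 19: b <- (min(b, tid) + max(0, -4)) {6,7,8,9,10,11,12,13,14,15}
step 20: b <- min((tid + b), (b - 4)) {6,7,8,9,10,11,12,13,14,15}
step 21: c <- (c + 1)                 {6,7,8,9,10,11,12,13,14,15}
step 22: eval (c < (4 + (tid // 2)))  {6,7,8,9,10,11,12,13,14,15}
step 23: b <- (min(b, tid) + max(0, -4)) {8,9,10,11,12,13,14,15}
step 24: b <- min((tid + b), (b - 4)) {8,9,10,11,12,13,14,15}
step 25: c <- (c + 1)                 {8,9,10,11,12,13,14,15}
step 26: eval (c < (4 + (tid // 2)))  {8,9,10,11,12,13,14,15}
step 27: b <- (min(b, tid) + max(0, -4)) {10,11,12,13,14,15}
step 28: b <- min((tid + b), (b - 4)) {10,11,12,13,14,15}
step 29: c <- (c + 1)                 {10,11,12,13,14,15}
step 30: eval (c < (4 + (tid // 2)))  {10,11,12,13,14,15}
step 31: b <- (min(b, tid) + max(0, -4)) {12,13,14,15}
step 32: b <- min((tid + b), (b - 4)) {12,13,14,15}
step 33: c <- (c + 1)                 {12,13,14,15}
step 34: eval (c < (4 + (tid // 2)))  {12,13,14,15}
step 35: b <- (min(b, tid) + max(0, -4)) {14,15}
step 36: b <- min((tid + b), (b - 4)) {14,15}
step 37: c <- (c + 1)                 {14,15}
step 38: eval (c < (4 + (tid // 2)))  {14,15}
step 39: c <- tid                     {0,1,2,3,4,5,6,7,8,9,10,11,12,13,14,15}
step 40: c <- (c + (tid + a))         {0,1,2,3,4,5,6,7,8,9,10,11,12,13,14,15}
step 41: a <- b                       {0,1,2,3,4,5,6,7,8,9,10,11,12,13,14,15}
step 42: b <- 2                       {0,1,2,3,4,5,6,7,8,9,10,11,12,13,14,15}
step 43: eval (b < 7)                 {0,1,2,3,4,5,6,7,8,9,10,11,12,13,14,15}
step 44: c <- (-2 - min(5, tid))      {0,1,2,3,4,5,6,7,8,9,10,11,12,13,14,15}
step 45: b <- (b + 2)                 {0,1,2,3,4,5,6,7,8,9,10,11,12,13,14,15}
step 46: eval (b < 7)                 {0,1,2,3,4,5,6,7,8,9,10,11,12,13,14,15}
step 47: c <- (-2 - min(5, tid))      {0,1,2,3,4,5,6,7,8,9,10,11,12,13,14,15}
step 48: b <- (b + 2)                 {0,1,2,3,4,5,6,7,8,9,10,11,12,13,14,15}
step 49: eval (b < 7)                 {0,1,2,3,4,5,6,7,8,9,10,11,12,13,14,15}
step 50: c <- (-2 - min(5, tid))      {0,1,2,3,4,5,6,7,8,9,10,11,12,13,14,15}
step 51: b <- (b + 2)                 {0,1,2,3,4,5,6,7,8,9,10,11,12,13,14,15}
step 52: eval (b < 7)                 {0,1,2,3,4,5,6,7,8,9,10,11,12,13,14,15}
step 53: a <- (max(3, -5) + 8)        {0,1,2,3,4,5,6,7,8,9,10,11,12,13,14,15}
step 54: c <- min((a + b), (a - 8))   {0,1,2,3,4,5,6,7,8,9,10,11,12,13,14,15}
step 55: a <- min((c + 1), (-6 + b))  {0,1,2,3,4,5,6,7,8,9,10,11,12,13,14,15}

Answer: 56 steps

a: 2,2,2,2,2,2,2,2,2,2,2,2,2,2,2,2
b: 8,8,8,8,8,8,8,8,8,8,8,8,8,8,8,8
c: 3,3,3,3,3,3,3,3,3,3,3,3,3,3,3,3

steps = 56; useful = 672; efficiency = 672/896 = 3/4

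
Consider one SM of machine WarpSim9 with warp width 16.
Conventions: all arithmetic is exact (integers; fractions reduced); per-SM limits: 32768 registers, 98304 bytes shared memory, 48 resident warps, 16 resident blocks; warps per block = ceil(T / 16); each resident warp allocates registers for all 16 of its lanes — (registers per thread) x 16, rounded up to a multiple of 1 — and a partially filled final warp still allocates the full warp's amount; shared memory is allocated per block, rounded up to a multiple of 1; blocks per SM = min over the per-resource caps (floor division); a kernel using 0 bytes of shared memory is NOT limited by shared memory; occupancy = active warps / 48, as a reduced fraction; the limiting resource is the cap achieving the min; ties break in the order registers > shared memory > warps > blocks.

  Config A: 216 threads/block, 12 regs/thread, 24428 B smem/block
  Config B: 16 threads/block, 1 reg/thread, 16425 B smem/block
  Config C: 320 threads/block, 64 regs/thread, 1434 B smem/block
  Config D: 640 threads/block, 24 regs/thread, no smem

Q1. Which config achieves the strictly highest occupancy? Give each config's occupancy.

occupancies: A 7/8, B 5/48, C 5/12, D 5/6

Answer: A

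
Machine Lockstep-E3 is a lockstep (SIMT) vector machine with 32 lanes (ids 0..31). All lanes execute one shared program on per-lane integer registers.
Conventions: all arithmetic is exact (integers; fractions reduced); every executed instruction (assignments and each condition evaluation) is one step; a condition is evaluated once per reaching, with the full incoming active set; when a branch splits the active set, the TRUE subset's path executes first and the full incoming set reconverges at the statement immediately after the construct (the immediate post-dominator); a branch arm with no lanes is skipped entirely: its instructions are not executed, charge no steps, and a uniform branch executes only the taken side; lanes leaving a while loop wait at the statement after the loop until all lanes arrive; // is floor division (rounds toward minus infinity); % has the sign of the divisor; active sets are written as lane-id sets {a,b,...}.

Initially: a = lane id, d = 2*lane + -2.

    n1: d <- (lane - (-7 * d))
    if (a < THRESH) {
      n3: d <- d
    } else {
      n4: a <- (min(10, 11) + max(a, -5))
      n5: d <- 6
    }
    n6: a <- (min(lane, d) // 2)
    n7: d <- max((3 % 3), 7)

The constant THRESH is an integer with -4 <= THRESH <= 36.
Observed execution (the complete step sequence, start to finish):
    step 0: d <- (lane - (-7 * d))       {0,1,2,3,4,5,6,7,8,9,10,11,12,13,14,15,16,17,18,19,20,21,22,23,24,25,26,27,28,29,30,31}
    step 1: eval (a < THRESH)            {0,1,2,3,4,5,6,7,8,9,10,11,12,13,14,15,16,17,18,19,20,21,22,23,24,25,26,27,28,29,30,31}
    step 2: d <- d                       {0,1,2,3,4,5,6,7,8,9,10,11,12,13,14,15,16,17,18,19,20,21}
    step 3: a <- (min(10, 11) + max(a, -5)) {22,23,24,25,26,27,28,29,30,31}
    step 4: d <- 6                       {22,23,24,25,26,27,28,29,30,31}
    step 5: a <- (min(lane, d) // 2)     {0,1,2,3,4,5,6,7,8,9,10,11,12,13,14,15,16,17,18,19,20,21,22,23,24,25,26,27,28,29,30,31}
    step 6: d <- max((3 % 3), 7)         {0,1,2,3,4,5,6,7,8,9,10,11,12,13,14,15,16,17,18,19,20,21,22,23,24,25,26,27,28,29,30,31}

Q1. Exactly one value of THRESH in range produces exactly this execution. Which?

Answer: THRESH = 22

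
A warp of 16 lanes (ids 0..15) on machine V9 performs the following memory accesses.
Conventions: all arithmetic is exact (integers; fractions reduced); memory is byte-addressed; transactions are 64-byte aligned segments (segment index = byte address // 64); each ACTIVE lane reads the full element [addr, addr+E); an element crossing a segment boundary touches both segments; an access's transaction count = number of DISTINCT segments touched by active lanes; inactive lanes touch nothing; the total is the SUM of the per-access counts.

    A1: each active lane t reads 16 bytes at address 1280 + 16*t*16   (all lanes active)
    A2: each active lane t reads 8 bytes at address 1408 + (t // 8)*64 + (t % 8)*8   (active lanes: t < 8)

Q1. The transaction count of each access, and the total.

A1: 16 transactions
A2: 1 transaction

Answer: 16,1; total 17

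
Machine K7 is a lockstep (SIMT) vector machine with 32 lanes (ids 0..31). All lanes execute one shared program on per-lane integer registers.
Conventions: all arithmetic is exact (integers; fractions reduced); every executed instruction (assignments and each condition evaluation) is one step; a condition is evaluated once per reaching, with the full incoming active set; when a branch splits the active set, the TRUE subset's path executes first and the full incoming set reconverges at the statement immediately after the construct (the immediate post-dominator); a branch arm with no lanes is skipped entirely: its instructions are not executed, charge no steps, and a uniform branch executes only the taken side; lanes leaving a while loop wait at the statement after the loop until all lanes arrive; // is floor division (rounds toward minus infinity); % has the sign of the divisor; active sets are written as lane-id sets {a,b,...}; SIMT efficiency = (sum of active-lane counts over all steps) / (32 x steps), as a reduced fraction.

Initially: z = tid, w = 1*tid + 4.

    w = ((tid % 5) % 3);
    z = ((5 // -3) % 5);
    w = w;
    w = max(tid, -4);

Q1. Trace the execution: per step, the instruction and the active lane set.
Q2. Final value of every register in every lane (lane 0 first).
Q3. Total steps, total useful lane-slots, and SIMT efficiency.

step 0: w <- ((tid % 5) % 3)         {0,1,2,3,4,5,6,7,8,9,10,11,12,13,14,15,16,17,18,19,20,21,22,23,24,25,26,27,28,29,30,31}
step 1: z <- ((5 // -3) % 5)         {0,1,2,3,4,5,6,7,8,9,10,11,12,13,14,15,16,17,18,19,20,21,22,23,24,25,26,27,28,29,30,31}
step 2: w <- w                       {0,1,2,3,4,5,6,7,8,9,10,11,12,13,14,15,16,17,18,19,20,21,22,23,24,25,26,27,28,29,30,31}
step 3: w <- max(tid, -4)            {0,1,2,3,4,5,6,7,8,9,10,11,12,13,14,15,16,17,18,19,20,21,22,23,24,25,26,27,28,29,30,31}

Answer: 4 steps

z: 3,3,3,3,3,3,3,3,3,3,3,3,3,3,3,3,3,3,3,3,3,3,3,3,3,3,3,3,3,3,3,3
w: 0,1,2,3,4,5,6,7,8,9,10,11,12,13,14,15,16,17,18,19,20,21,22,23,24,25,26,27,28,29,30,31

steps = 4; useful = 128; efficiency = 128/128 = 1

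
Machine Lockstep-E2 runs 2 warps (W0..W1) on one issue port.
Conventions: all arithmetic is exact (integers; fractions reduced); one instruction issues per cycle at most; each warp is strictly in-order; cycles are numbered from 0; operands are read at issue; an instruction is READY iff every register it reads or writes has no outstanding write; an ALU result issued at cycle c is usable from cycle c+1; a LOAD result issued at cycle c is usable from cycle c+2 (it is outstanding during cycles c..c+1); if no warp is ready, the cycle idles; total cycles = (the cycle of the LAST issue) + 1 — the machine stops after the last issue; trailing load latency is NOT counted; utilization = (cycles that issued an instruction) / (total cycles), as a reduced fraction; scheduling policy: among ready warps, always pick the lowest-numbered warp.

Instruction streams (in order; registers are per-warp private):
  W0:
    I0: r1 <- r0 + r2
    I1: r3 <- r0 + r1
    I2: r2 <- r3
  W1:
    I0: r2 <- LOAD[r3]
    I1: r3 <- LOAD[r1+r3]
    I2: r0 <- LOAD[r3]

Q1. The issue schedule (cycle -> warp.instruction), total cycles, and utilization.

cycle 0: W0.I0
cycle 1: W0.I1
cycle 2: W0.I2
cycle 3: W1.I0
cycle 4: W1.I1
cycle 5: idle
cycle 6: W1.I2

Answer: 7 cycles, utilization 6/7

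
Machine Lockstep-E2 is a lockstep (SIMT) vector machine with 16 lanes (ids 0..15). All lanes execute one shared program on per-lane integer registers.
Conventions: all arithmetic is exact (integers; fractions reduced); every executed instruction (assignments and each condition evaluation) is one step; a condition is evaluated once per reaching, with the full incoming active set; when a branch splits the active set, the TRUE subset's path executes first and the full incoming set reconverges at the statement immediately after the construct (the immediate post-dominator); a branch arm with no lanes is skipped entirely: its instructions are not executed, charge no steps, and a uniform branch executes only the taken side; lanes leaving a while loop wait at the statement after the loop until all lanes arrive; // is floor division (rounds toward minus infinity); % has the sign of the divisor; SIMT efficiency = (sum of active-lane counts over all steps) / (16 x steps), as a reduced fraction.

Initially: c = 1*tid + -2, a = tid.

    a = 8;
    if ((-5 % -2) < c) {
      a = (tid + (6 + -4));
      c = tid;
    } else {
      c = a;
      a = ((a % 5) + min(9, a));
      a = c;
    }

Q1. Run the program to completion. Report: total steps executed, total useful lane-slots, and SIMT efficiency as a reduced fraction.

Answer: 7 steps, 66 useful, 33/56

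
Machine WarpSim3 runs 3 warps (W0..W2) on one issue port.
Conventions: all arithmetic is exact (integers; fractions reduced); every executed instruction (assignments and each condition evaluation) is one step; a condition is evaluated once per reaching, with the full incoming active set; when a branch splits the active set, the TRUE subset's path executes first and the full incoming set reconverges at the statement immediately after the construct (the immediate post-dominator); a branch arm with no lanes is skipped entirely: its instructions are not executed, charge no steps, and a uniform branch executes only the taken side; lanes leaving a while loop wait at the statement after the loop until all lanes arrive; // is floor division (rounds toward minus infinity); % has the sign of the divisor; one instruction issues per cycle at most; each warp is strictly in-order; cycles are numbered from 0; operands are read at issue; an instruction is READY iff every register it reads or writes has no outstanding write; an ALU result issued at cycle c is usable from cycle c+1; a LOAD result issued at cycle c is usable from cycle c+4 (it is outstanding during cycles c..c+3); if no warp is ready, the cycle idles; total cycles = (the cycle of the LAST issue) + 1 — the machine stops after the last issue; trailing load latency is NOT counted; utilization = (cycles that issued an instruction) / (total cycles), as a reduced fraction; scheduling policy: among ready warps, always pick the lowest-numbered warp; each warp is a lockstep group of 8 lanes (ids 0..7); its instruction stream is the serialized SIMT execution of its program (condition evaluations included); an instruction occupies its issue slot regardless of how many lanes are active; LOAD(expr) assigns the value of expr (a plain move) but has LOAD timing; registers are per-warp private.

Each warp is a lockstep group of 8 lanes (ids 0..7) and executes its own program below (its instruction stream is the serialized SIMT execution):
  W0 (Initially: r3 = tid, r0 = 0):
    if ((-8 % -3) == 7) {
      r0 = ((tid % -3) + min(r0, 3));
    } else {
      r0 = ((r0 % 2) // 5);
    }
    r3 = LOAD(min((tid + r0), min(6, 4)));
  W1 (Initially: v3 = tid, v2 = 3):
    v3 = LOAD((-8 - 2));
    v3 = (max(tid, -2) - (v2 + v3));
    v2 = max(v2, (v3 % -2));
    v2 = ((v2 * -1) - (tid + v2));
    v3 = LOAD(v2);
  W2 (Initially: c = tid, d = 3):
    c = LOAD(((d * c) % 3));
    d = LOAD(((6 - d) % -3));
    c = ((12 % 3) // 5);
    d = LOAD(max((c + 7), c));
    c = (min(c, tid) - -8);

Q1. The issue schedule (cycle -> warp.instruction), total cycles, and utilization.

cycle 0: W0.I0
cycle 1: W0.I1
cycle 2: W0.I2
cycle 3: W1.I0
cycle 4: W2.I0
cycle 5: W2.I1
cycle 6: idle
cycle 7: W1.I1
cycle 8: W1.I2
cycle 9: W1.I3
cycle 10: W1.I4
cycle 11: W2.I2
cycle 12: W2.I3
cycle 13: W2.I4

Answer: 14 cycles, utilization 13/14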